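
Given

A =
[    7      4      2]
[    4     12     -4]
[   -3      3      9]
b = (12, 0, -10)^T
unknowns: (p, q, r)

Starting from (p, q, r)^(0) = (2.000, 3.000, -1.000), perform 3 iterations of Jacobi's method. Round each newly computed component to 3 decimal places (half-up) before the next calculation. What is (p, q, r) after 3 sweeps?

(2.239, -1.127, -0.019)

Iteration 1:
  p = (12 - (4)·3.000 - (2)·-1.000) / (7) = 0.286
  q = (0 - (4)·2.000 - (-4)·-1.000) / (12) = -1.000
  r = (-10 - (-3)·2.000 - (3)·3.000) / (9) = -1.444
Iteration 2:
  p = (12 - (4)·-1.000 - (2)·-1.444) / (7) = 2.698
  q = (0 - (4)·0.286 - (-4)·-1.444) / (12) = -0.577
  r = (-10 - (-3)·0.286 - (3)·-1.000) / (9) = -0.682
Iteration 3:
  p = (12 - (4)·-0.577 - (2)·-0.682) / (7) = 2.239
  q = (0 - (4)·2.698 - (-4)·-0.682) / (12) = -1.127
  r = (-10 - (-3)·2.698 - (3)·-0.577) / (9) = -0.019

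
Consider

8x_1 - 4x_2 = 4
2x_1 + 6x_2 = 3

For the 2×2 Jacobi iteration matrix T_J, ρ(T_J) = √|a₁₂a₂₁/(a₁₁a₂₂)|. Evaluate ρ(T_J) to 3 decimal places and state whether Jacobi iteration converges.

a₁₂a₂₁/(a₁₁a₂₂) = (-4)·(2) / ((8)·(6)) = -0.166667
ρ = √|-0.166667| = √0.166667 = 0.408
ρ < 1, so Jacobi converges

0.408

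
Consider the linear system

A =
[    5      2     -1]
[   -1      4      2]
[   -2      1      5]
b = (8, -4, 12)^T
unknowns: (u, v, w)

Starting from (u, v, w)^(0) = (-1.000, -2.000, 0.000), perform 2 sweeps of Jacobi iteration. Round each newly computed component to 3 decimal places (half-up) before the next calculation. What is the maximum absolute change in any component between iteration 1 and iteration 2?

Iteration 1:
  u = (8 - (2)·-2.000 - (-1)·0.000) / (5) = 2.400
  v = (-4 - (-1)·-1.000 - (2)·0.000) / (4) = -1.250
  w = (12 - (-2)·-1.000 - (1)·-2.000) / (5) = 2.400
Iteration 2:
  u = (8 - (2)·-1.250 - (-1)·2.400) / (5) = 2.580
  v = (-4 - (-1)·2.400 - (2)·2.400) / (4) = -1.600
  w = (12 - (-2)·2.400 - (1)·-1.250) / (5) = 3.610
Change: (0.180, -0.350, 1.210) → max |·| = 1.210

1.210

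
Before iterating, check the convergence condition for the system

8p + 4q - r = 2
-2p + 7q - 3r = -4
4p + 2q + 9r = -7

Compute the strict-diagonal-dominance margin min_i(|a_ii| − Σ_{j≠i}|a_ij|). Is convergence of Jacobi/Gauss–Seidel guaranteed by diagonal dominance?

2

row 1: |8| − (4+1) = 3
row 2: |7| − (2+3) = 2
row 3: |9| − (4+2) = 3
minimum over rows = 2 → strictly diagonally dominant (convergence guaranteed)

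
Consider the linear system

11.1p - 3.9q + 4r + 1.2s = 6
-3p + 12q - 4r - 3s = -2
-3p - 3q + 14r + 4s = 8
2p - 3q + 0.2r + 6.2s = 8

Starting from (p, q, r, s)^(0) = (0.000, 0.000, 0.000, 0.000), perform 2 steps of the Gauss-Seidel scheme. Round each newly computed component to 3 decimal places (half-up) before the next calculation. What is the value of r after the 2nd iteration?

0.379

Iteration 1:
  p = (6 - (-3.9)·0.000 - (4)·0.000 - (1.2)·0.000) / (11.1) = 0.541
  q = (-2 - (-3)·0.541 - (-4)·0.000 - (-3)·0.000) / (12) = -0.031
  r = (8 - (-3)·0.541 - (-3)·-0.031 - (4)·0.000) / (14) = 0.681
  s = (8 - (2)·0.541 - (-3)·-0.031 - (0.2)·0.681) / (6.2) = 1.079
Iteration 2:
  p = (6 - (-3.9)·-0.031 - (4)·0.681 - (1.2)·1.079) / (11.1) = 0.168
  q = (-2 - (-3)·0.168 - (-4)·0.681 - (-3)·1.079) / (12) = 0.372
  r = (8 - (-3)·0.168 - (-3)·0.372 - (4)·1.079) / (14) = 0.379
  s = (8 - (2)·0.168 - (-3)·0.372 - (0.2)·0.379) / (6.2) = 1.404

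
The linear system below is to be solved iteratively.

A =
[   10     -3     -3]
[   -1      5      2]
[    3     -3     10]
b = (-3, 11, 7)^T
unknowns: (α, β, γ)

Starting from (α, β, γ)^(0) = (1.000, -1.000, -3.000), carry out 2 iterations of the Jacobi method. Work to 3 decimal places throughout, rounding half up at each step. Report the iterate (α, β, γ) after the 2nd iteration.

Iteration 1:
  α = (-3 - (-3)·-1.000 - (-3)·-3.000) / (10) = -1.500
  β = (11 - (-1)·1.000 - (2)·-3.000) / (5) = 3.600
  γ = (7 - (3)·1.000 - (-3)·-1.000) / (10) = 0.100
Iteration 2:
  α = (-3 - (-3)·3.600 - (-3)·0.100) / (10) = 0.810
  β = (11 - (-1)·-1.500 - (2)·0.100) / (5) = 1.860
  γ = (7 - (3)·-1.500 - (-3)·3.600) / (10) = 2.230

(0.810, 1.860, 2.230)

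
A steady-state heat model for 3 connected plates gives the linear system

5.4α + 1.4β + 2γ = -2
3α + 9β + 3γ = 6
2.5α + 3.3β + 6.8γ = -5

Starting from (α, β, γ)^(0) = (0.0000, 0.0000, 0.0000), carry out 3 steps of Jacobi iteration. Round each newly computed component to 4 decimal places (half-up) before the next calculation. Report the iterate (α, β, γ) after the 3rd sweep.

Iteration 1:
  α = (-2 - (1.4)·0.0000 - (2)·0.0000) / (5.4) = -0.3704
  β = (6 - (3)·0.0000 - (3)·0.0000) / (9) = 0.6667
  γ = (-5 - (2.5)·0.0000 - (3.3)·0.0000) / (6.8) = -0.7353
Iteration 2:
  α = (-2 - (1.4)·0.6667 - (2)·-0.7353) / (5.4) = -0.2709
  β = (6 - (3)·-0.3704 - (3)·-0.7353) / (9) = 1.0352
  γ = (-5 - (2.5)·-0.3704 - (3.3)·0.6667) / (6.8) = -0.9227
Iteration 3:
  α = (-2 - (1.4)·1.0352 - (2)·-0.9227) / (5.4) = -0.2970
  β = (6 - (3)·-0.2709 - (3)·-0.9227) / (9) = 1.0645
  γ = (-5 - (2.5)·-0.2709 - (3.3)·1.0352) / (6.8) = -1.1381

(-0.2970, 1.0645, -1.1381)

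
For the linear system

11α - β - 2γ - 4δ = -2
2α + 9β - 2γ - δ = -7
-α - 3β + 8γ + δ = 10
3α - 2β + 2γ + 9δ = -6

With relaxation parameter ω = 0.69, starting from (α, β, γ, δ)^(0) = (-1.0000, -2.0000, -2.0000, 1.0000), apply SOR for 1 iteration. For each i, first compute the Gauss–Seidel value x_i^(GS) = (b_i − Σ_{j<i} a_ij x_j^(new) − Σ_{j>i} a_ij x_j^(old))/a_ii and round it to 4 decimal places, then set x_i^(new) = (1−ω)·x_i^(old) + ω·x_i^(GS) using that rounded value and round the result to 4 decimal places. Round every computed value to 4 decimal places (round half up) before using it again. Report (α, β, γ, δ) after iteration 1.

Iteration 1:
  α: GS value = (-2 - (-1)·-2.0000 - (-2)·-2.0000 - (-4)·1.0000) / (11) = -0.3636;  α ← (1−ω)·-1.0000 + ω·-0.3636 = -0.5609
  β: GS value = (-7 - (2)·-0.5609 - (-2)·-2.0000 - (-1)·1.0000) / (9) = -0.9865;  β ← (1−ω)·-2.0000 + ω·-0.9865 = -1.3007
  γ: GS value = (10 - (-1)·-0.5609 - (-3)·-1.3007 - (1)·1.0000) / (8) = 0.5671;  γ ← (1−ω)·-2.0000 + ω·0.5671 = -0.2287
  δ: GS value = (-6 - (3)·-0.5609 - (-2)·-1.3007 - (2)·-0.2287) / (9) = -0.7179;  δ ← (1−ω)·1.0000 + ω·-0.7179 = -0.1854

(-0.5609, -1.3007, -0.2287, -0.1854)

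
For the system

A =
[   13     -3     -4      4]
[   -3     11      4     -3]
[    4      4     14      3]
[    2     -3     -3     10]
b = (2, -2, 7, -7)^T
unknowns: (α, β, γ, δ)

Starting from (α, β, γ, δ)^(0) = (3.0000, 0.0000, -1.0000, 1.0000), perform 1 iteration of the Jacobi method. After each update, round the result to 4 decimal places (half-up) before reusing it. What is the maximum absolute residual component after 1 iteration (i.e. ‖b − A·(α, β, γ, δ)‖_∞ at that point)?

Iteration 1:
  α = (2 - (-3)·0.0000 - (-4)·-1.0000 - (4)·1.0000) / (13) = -0.4615
  β = (-2 - (-3)·3.0000 - (4)·-1.0000 - (-3)·1.0000) / (11) = 1.2727
  γ = (7 - (4)·3.0000 - (4)·0.0000 - (3)·1.0000) / (14) = -0.5714
  δ = (-7 - (2)·3.0000 - (-3)·0.0000 - (-3)·-1.0000) / (10) = -1.6000
Residual b − A·x = (15.9320, -19.8986, 16.5548, 12.0269); ∞-norm = 19.8986

19.8986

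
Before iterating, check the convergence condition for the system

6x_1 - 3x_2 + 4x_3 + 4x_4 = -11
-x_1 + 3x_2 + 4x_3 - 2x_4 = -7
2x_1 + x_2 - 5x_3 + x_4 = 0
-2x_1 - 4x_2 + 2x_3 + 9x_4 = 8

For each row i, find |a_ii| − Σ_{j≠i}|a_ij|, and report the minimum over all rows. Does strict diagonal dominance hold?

-5

row 1: |6| − (3+4+4) = -5
row 2: |3| − (1+4+2) = -4
row 3: |-5| − (2+1+1) = 1
row 4: |9| − (2+4+2) = 1
minimum over rows = -5 → not strictly diagonally dominant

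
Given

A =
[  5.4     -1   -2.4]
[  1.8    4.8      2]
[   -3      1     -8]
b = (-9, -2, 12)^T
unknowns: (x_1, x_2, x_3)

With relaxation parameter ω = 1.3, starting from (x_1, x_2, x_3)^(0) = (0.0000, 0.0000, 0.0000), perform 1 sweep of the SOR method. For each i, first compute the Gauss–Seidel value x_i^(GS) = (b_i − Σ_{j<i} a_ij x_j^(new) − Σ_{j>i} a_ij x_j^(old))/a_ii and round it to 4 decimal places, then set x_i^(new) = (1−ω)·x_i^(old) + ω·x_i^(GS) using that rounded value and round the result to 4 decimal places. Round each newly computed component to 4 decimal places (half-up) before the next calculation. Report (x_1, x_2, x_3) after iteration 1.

(-2.1667, 0.5145, -0.8102)

Iteration 1:
  x_1: GS value = (-9 - (-1)·0.0000 - (-2.4)·0.0000) / (5.4) = -1.6667;  x_1 ← (1−ω)·0.0000 + ω·-1.6667 = -2.1667
  x_2: GS value = (-2 - (1.8)·-2.1667 - (2)·0.0000) / (4.8) = 0.3958;  x_2 ← (1−ω)·0.0000 + ω·0.3958 = 0.5145
  x_3: GS value = (12 - (-3)·-2.1667 - (1)·0.5145) / (-8) = -0.6232;  x_3 ← (1−ω)·0.0000 + ω·-0.6232 = -0.8102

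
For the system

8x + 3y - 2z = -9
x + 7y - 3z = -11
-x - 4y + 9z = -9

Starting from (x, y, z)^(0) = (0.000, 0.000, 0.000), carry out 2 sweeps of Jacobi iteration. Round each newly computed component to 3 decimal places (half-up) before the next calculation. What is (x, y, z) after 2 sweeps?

Iteration 1:
  x = (-9 - (3)·0.000 - (-2)·0.000) / (8) = -1.125
  y = (-11 - (1)·0.000 - (-3)·0.000) / (7) = -1.571
  z = (-9 - (-1)·0.000 - (-4)·0.000) / (9) = -1.000
Iteration 2:
  x = (-9 - (3)·-1.571 - (-2)·-1.000) / (8) = -0.786
  y = (-11 - (1)·-1.125 - (-3)·-1.000) / (7) = -1.839
  z = (-9 - (-1)·-1.125 - (-4)·-1.571) / (9) = -1.823

(-0.786, -1.839, -1.823)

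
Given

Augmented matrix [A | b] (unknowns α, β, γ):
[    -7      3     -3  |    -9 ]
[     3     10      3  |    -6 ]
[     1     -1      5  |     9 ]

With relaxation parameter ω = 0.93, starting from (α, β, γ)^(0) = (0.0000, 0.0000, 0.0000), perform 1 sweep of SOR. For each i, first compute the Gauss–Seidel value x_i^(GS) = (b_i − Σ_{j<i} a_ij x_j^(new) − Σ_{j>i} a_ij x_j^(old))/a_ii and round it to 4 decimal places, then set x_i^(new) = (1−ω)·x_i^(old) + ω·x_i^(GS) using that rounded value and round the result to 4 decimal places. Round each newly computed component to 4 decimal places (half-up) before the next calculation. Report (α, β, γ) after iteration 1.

(1.1957, -0.8916, 1.2857)

Iteration 1:
  α: GS value = (-9 - (3)·0.0000 - (-3)·0.0000) / (-7) = 1.2857;  α ← (1−ω)·0.0000 + ω·1.2857 = 1.1957
  β: GS value = (-6 - (3)·1.1957 - (3)·0.0000) / (10) = -0.9587;  β ← (1−ω)·0.0000 + ω·-0.9587 = -0.8916
  γ: GS value = (9 - (1)·1.1957 - (-1)·-0.8916) / (5) = 1.3825;  γ ← (1−ω)·0.0000 + ω·1.3825 = 1.2857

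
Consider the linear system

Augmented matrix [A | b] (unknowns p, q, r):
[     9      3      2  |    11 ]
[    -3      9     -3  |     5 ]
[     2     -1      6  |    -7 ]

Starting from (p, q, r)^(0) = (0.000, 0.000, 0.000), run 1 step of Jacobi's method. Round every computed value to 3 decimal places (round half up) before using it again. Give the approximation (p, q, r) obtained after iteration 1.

(1.222, 0.556, -1.167)

Iteration 1:
  p = (11 - (3)·0.000 - (2)·0.000) / (9) = 1.222
  q = (5 - (-3)·0.000 - (-3)·0.000) / (9) = 0.556
  r = (-7 - (2)·0.000 - (-1)·0.000) / (6) = -1.167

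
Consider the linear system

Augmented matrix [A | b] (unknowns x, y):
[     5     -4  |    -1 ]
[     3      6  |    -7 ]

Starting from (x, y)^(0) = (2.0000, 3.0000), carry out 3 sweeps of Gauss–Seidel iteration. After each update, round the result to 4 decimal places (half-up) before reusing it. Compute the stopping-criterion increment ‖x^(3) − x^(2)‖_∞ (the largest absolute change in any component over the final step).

Iteration 1:
  x = (-1 - (-4)·3.0000) / (5) = 2.2000
  y = (-7 - (3)·2.2000) / (6) = -2.2667
Iteration 2:
  x = (-1 - (-4)·-2.2667) / (5) = -2.0134
  y = (-7 - (3)·-2.0134) / (6) = -0.1600
Iteration 3:
  x = (-1 - (-4)·-0.1600) / (5) = -0.3280
  y = (-7 - (3)·-0.3280) / (6) = -1.0027
Change: (1.6854, -0.8427) → max |·| = 1.6854

1.6854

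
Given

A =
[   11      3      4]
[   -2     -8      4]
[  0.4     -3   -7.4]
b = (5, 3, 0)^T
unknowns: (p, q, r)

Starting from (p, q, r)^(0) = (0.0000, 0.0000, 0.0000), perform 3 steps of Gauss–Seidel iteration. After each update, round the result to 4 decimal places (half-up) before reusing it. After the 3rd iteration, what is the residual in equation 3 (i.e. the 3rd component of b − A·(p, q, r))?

0.0002

Iteration 1:
  p = (5 - (3)·0.0000 - (4)·0.0000) / (11) = 0.4545
  q = (3 - (-2)·0.4545 - (4)·0.0000) / (-8) = -0.4886
  r = (0 - (0.4)·0.4545 - (-3)·-0.4886) / (-7.4) = 0.2226
Iteration 2:
  p = (5 - (3)·-0.4886 - (4)·0.2226) / (11) = 0.5069
  q = (3 - (-2)·0.5069 - (4)·0.2226) / (-8) = -0.3904
  r = (0 - (0.4)·0.5069 - (-3)·-0.3904) / (-7.4) = 0.1857
Iteration 3:
  p = (5 - (3)·-0.3904 - (4)·0.1857) / (11) = 0.4935
  q = (3 - (-2)·0.4935 - (4)·0.1857) / (-8) = -0.4055
  r = (0 - (0.4)·0.4935 - (-3)·-0.4055) / (-7.4) = 0.1911
Residual b − A·x = (0.0236, -0.0214, 0.0002)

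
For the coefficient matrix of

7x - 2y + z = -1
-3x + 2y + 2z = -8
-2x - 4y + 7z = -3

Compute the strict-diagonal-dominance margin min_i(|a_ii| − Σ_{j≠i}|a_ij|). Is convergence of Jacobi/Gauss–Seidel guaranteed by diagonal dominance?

-3

row 1: |7| − (2+1) = 4
row 2: |2| − (3+2) = -3
row 3: |7| − (2+4) = 1
minimum over rows = -3 → not strictly diagonally dominant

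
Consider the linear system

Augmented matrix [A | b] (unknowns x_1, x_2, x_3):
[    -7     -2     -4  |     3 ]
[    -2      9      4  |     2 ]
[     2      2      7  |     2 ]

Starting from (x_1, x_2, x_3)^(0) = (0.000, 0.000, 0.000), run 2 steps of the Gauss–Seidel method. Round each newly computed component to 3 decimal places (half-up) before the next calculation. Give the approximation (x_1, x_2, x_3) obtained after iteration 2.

(-0.677, -0.094, 0.506)

Iteration 1:
  x_1 = (3 - (-2)·0.000 - (-4)·0.000) / (-7) = -0.429
  x_2 = (2 - (-2)·-0.429 - (4)·0.000) / (9) = 0.127
  x_3 = (2 - (2)·-0.429 - (2)·0.127) / (7) = 0.372
Iteration 2:
  x_1 = (3 - (-2)·0.127 - (-4)·0.372) / (-7) = -0.677
  x_2 = (2 - (-2)·-0.677 - (4)·0.372) / (9) = -0.094
  x_3 = (2 - (2)·-0.677 - (2)·-0.094) / (7) = 0.506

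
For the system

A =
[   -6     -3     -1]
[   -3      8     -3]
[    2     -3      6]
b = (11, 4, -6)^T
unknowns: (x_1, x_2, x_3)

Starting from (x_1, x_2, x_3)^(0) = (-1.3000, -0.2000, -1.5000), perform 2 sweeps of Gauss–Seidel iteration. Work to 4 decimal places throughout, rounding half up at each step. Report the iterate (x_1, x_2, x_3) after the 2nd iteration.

(-1.3882, -0.3262, -0.7004)

Iteration 1:
  x_1 = (11 - (-3)·-0.2000 - (-1)·-1.5000) / (-6) = -1.4833
  x_2 = (4 - (-3)·-1.4833 - (-3)·-1.5000) / (8) = -0.6187
  x_3 = (-6 - (2)·-1.4833 - (-3)·-0.6187) / (6) = -0.8149
Iteration 2:
  x_1 = (11 - (-3)·-0.6187 - (-1)·-0.8149) / (-6) = -1.3882
  x_2 = (4 - (-3)·-1.3882 - (-3)·-0.8149) / (8) = -0.3262
  x_3 = (-6 - (2)·-1.3882 - (-3)·-0.3262) / (6) = -0.7004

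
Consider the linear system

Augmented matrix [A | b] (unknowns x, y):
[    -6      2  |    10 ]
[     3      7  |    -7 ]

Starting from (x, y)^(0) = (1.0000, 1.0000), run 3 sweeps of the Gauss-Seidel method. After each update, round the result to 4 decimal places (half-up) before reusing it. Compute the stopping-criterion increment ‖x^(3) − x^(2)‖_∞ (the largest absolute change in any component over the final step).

0.0680

Iteration 1:
  x = (10 - (2)·1.0000) / (-6) = -1.3333
  y = (-7 - (3)·-1.3333) / (7) = -0.4286
Iteration 2:
  x = (10 - (2)·-0.4286) / (-6) = -1.8095
  y = (-7 - (3)·-1.8095) / (7) = -0.2245
Iteration 3:
  x = (10 - (2)·-0.2245) / (-6) = -1.7415
  y = (-7 - (3)·-1.7415) / (7) = -0.2536
Change: (0.0680, -0.0291) → max |·| = 0.0680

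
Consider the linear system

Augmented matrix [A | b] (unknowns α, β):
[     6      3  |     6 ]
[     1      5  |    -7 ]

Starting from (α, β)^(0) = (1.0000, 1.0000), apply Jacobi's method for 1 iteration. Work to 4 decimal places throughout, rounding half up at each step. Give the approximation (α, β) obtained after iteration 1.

Iteration 1:
  α = (6 - (3)·1.0000) / (6) = 0.5000
  β = (-7 - (1)·1.0000) / (5) = -1.6000

(0.5000, -1.6000)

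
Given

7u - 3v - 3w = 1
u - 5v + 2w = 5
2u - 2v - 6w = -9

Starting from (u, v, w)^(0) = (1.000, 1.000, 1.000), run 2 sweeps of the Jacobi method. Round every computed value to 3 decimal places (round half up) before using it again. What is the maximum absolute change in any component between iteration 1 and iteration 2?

Iteration 1:
  u = (1 - (-3)·1.000 - (-3)·1.000) / (7) = 1.000
  v = (5 - (1)·1.000 - (2)·1.000) / (-5) = -0.400
  w = (-9 - (2)·1.000 - (-2)·1.000) / (-6) = 1.500
Iteration 2:
  u = (1 - (-3)·-0.400 - (-3)·1.500) / (7) = 0.614
  v = (5 - (1)·1.000 - (2)·1.500) / (-5) = -0.200
  w = (-9 - (2)·1.000 - (-2)·-0.400) / (-6) = 1.967
Change: (-0.386, 0.200, 0.467) → max |·| = 0.467

0.467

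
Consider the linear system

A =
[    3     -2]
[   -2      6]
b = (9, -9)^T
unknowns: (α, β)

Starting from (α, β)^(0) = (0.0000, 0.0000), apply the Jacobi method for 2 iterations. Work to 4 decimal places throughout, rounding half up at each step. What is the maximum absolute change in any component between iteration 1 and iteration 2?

Iteration 1:
  α = (9 - (-2)·0.0000) / (3) = 3.0000
  β = (-9 - (-2)·0.0000) / (6) = -1.5000
Iteration 2:
  α = (9 - (-2)·-1.5000) / (3) = 2.0000
  β = (-9 - (-2)·3.0000) / (6) = -0.5000
Change: (-1.0000, 1.0000) → max |·| = 1.0000

1.0000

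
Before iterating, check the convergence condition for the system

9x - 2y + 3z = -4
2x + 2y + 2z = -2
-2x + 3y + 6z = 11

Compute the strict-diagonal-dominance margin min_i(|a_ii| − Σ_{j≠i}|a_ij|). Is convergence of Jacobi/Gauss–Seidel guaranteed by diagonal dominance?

-2

row 1: |9| − (2+3) = 4
row 2: |2| − (2+2) = -2
row 3: |6| − (2+3) = 1
minimum over rows = -2 → not strictly diagonally dominant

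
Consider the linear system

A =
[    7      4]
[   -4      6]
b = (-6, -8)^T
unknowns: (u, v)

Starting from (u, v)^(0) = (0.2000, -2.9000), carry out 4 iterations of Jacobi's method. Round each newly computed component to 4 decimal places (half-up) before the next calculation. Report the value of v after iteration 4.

-1.6000

Iteration 1:
  u = (-6 - (4)·-2.9000) / (7) = 0.8000
  v = (-8 - (-4)·0.2000) / (6) = -1.2000
Iteration 2:
  u = (-6 - (4)·-1.2000) / (7) = -0.1714
  v = (-8 - (-4)·0.8000) / (6) = -0.8000
Iteration 3:
  u = (-6 - (4)·-0.8000) / (7) = -0.4000
  v = (-8 - (-4)·-0.1714) / (6) = -1.4476
Iteration 4:
  u = (-6 - (4)·-1.4476) / (7) = -0.0299
  v = (-8 - (-4)·-0.4000) / (6) = -1.6000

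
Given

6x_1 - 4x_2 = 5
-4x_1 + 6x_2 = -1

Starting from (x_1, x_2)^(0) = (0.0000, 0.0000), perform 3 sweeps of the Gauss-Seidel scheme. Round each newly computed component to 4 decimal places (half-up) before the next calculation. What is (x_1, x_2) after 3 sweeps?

Iteration 1:
  x_1 = (5 - (-4)·0.0000) / (6) = 0.8333
  x_2 = (-1 - (-4)·0.8333) / (6) = 0.3889
Iteration 2:
  x_1 = (5 - (-4)·0.3889) / (6) = 1.0926
  x_2 = (-1 - (-4)·1.0926) / (6) = 0.5617
Iteration 3:
  x_1 = (5 - (-4)·0.5617) / (6) = 1.2078
  x_2 = (-1 - (-4)·1.2078) / (6) = 0.6385

(1.2078, 0.6385)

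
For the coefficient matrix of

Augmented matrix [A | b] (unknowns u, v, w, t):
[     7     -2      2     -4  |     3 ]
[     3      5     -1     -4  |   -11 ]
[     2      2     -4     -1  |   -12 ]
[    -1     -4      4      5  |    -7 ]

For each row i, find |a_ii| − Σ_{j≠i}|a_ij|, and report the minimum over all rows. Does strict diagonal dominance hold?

row 1: |7| − (2+2+4) = -1
row 2: |5| − (3+1+4) = -3
row 3: |-4| − (2+2+1) = -1
row 4: |5| − (1+4+4) = -4
minimum over rows = -4 → not strictly diagonally dominant

-4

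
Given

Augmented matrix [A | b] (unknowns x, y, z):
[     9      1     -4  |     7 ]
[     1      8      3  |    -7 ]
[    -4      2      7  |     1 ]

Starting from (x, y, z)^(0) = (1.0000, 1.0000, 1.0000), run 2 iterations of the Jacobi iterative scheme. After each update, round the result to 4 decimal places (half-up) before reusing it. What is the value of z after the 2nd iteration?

1.1706

Iteration 1:
  x = (7 - (1)·1.0000 - (-4)·1.0000) / (9) = 1.1111
  y = (-7 - (1)·1.0000 - (3)·1.0000) / (8) = -1.3750
  z = (1 - (-4)·1.0000 - (2)·1.0000) / (7) = 0.4286
Iteration 2:
  x = (7 - (1)·-1.3750 - (-4)·0.4286) / (9) = 1.1210
  y = (-7 - (1)·1.1111 - (3)·0.4286) / (8) = -1.1746
  z = (1 - (-4)·1.1111 - (2)·-1.3750) / (7) = 1.1706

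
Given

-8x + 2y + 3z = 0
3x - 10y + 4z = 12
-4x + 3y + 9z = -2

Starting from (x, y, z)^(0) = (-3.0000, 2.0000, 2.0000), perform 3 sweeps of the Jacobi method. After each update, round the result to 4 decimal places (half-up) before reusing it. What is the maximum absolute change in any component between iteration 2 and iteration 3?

Iteration 1:
  x = (0 - (2)·2.0000 - (3)·2.0000) / (-8) = 1.2500
  y = (12 - (3)·-3.0000 - (4)·2.0000) / (-10) = -1.3000
  z = (-2 - (-4)·-3.0000 - (3)·2.0000) / (9) = -2.2222
Iteration 2:
  x = (0 - (2)·-1.3000 - (3)·-2.2222) / (-8) = -1.1583
  y = (12 - (3)·1.2500 - (4)·-2.2222) / (-10) = -1.7139
  z = (-2 - (-4)·1.2500 - (3)·-1.3000) / (9) = 0.7667
Iteration 3:
  x = (0 - (2)·-1.7139 - (3)·0.7667) / (-8) = -0.1410
  y = (12 - (3)·-1.1583 - (4)·0.7667) / (-10) = -1.2408
  z = (-2 - (-4)·-1.1583 - (3)·-1.7139) / (9) = -0.1657
Change: (1.0173, 0.4731, -0.9324) → max |·| = 1.0173

1.0173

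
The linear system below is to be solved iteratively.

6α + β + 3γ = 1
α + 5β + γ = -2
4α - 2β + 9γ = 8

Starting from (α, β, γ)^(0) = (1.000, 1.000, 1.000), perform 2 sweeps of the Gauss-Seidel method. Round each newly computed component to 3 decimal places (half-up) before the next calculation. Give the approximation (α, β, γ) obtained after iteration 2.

(-0.250, -0.550, 0.878)

Iteration 1:
  α = (1 - (1)·1.000 - (3)·1.000) / (6) = -0.500
  β = (-2 - (1)·-0.500 - (1)·1.000) / (5) = -0.500
  γ = (8 - (4)·-0.500 - (-2)·-0.500) / (9) = 1.000
Iteration 2:
  α = (1 - (1)·-0.500 - (3)·1.000) / (6) = -0.250
  β = (-2 - (1)·-0.250 - (1)·1.000) / (5) = -0.550
  γ = (8 - (4)·-0.250 - (-2)·-0.550) / (9) = 0.878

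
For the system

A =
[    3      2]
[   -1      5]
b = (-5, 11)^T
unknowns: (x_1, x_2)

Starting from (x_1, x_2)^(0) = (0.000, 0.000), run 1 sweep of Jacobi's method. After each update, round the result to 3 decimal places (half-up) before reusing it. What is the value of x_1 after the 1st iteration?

-1.667

Iteration 1:
  x_1 = (-5 - (2)·0.000) / (3) = -1.667
  x_2 = (11 - (-1)·0.000) / (5) = 2.200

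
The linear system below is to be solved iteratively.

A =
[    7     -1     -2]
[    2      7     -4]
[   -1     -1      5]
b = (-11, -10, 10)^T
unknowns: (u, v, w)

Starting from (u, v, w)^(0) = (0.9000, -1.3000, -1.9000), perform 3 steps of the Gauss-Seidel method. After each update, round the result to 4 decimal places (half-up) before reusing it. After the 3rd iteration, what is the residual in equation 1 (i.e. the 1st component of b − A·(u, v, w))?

0.3714

Iteration 1:
  u = (-11 - (-1)·-1.3000 - (-2)·-1.9000) / (7) = -2.3000
  v = (-10 - (2)·-2.3000 - (-4)·-1.9000) / (7) = -1.8571
  w = (10 - (-1)·-2.3000 - (-1)·-1.8571) / (5) = 1.1686
Iteration 2:
  u = (-11 - (-1)·-1.8571 - (-2)·1.1686) / (7) = -1.5028
  v = (-10 - (2)·-1.5028 - (-4)·1.1686) / (7) = -0.3314
  w = (10 - (-1)·-1.5028 - (-1)·-0.3314) / (5) = 1.6332
Iteration 3:
  u = (-11 - (-1)·-0.3314 - (-2)·1.6332) / (7) = -1.1521
  v = (-10 - (2)·-1.1521 - (-4)·1.6332) / (7) = -0.1661
  w = (10 - (-1)·-1.1521 - (-1)·-0.1661) / (5) = 1.7364
Residual b − A·x = (0.3714, 0.4125, -0.0002)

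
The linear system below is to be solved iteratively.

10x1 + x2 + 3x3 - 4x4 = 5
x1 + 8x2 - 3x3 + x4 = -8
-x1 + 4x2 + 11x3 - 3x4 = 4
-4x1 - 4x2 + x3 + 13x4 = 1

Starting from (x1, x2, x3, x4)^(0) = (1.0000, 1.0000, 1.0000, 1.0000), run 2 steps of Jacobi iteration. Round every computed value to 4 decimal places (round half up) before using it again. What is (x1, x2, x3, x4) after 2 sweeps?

(0.7246, -1.0031, 0.8951, -0.0664)

Iteration 1:
  x1 = (5 - (1)·1.0000 - (3)·1.0000 - (-4)·1.0000) / (10) = 0.5000
  x2 = (-8 - (1)·1.0000 - (-3)·1.0000 - (1)·1.0000) / (8) = -0.8750
  x3 = (4 - (-1)·1.0000 - (4)·1.0000 - (-3)·1.0000) / (11) = 0.3636
  x4 = (1 - (-4)·1.0000 - (-4)·1.0000 - (1)·1.0000) / (13) = 0.6154
Iteration 2:
  x1 = (5 - (1)·-0.8750 - (3)·0.3636 - (-4)·0.6154) / (10) = 0.7246
  x2 = (-8 - (1)·0.5000 - (-3)·0.3636 - (1)·0.6154) / (8) = -1.0031
  x3 = (4 - (-1)·0.5000 - (4)·-0.8750 - (-3)·0.6154) / (11) = 0.8951
  x4 = (1 - (-4)·0.5000 - (-4)·-0.8750 - (1)·0.3636) / (13) = -0.0664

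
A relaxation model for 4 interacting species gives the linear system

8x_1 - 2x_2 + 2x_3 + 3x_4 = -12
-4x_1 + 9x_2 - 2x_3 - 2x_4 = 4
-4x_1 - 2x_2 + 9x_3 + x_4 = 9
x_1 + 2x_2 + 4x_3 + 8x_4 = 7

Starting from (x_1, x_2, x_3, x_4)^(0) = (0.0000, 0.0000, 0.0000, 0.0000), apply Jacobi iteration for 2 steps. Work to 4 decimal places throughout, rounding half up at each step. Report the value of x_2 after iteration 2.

0.1944

Iteration 1:
  x_1 = (-12 - (-2)·0.0000 - (2)·0.0000 - (3)·0.0000) / (8) = -1.5000
  x_2 = (4 - (-4)·0.0000 - (-2)·0.0000 - (-2)·0.0000) / (9) = 0.4444
  x_3 = (9 - (-4)·0.0000 - (-2)·0.0000 - (1)·0.0000) / (9) = 1.0000
  x_4 = (7 - (1)·0.0000 - (2)·0.0000 - (4)·0.0000) / (8) = 0.8750
Iteration 2:
  x_1 = (-12 - (-2)·0.4444 - (2)·1.0000 - (3)·0.8750) / (8) = -1.9670
  x_2 = (4 - (-4)·-1.5000 - (-2)·1.0000 - (-2)·0.8750) / (9) = 0.1944
  x_3 = (9 - (-4)·-1.5000 - (-2)·0.4444 - (1)·0.8750) / (9) = 0.3349
  x_4 = (7 - (1)·-1.5000 - (2)·0.4444 - (4)·1.0000) / (8) = 0.4514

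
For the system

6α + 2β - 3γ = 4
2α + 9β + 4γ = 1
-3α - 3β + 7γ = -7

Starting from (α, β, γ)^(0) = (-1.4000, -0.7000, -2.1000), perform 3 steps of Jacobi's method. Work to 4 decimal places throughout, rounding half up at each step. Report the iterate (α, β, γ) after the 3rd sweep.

Iteration 1:
  α = (4 - (2)·-0.7000 - (-3)·-2.1000) / (6) = -0.1500
  β = (1 - (2)·-1.4000 - (4)·-2.1000) / (9) = 1.3556
  γ = (-7 - (-3)·-1.4000 - (-3)·-0.7000) / (7) = -1.9000
Iteration 2:
  α = (4 - (2)·1.3556 - (-3)·-1.9000) / (6) = -0.7352
  β = (1 - (2)·-0.1500 - (4)·-1.9000) / (9) = 0.9889
  γ = (-7 - (-3)·-0.1500 - (-3)·1.3556) / (7) = -0.4833
Iteration 3:
  α = (4 - (2)·0.9889 - (-3)·-0.4833) / (6) = 0.0954
  β = (1 - (2)·-0.7352 - (4)·-0.4833) / (9) = 0.4893
  γ = (-7 - (-3)·-0.7352 - (-3)·0.9889) / (7) = -0.8913

(0.0954, 0.4893, -0.8913)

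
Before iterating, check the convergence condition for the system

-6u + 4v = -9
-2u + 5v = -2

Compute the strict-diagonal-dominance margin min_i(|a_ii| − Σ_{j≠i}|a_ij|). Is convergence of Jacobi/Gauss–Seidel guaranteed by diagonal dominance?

2

row 1: |-6| − (4) = 2
row 2: |5| − (2) = 3
minimum over rows = 2 → strictly diagonally dominant (convergence guaranteed)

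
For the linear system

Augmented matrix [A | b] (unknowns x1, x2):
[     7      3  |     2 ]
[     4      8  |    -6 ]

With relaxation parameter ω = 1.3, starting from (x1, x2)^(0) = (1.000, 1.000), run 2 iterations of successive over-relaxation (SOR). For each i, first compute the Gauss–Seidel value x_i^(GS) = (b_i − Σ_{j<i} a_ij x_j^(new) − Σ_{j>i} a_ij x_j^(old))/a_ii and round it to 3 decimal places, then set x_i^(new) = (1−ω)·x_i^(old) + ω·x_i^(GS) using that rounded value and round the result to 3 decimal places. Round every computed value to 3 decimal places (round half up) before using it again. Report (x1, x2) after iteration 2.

Iteration 1:
  x1: GS value = (2 - (3)·1.000) / (7) = -0.143;  x1 ← (1−ω)·1.000 + ω·-0.143 = -0.486
  x2: GS value = (-6 - (4)·-0.486) / (8) = -0.507;  x2 ← (1−ω)·1.000 + ω·-0.507 = -0.959
Iteration 2:
  x1: GS value = (2 - (3)·-0.959) / (7) = 0.697;  x1 ← (1−ω)·-0.486 + ω·0.697 = 1.052
  x2: GS value = (-6 - (4)·1.052) / (8) = -1.276;  x2 ← (1−ω)·-0.959 + ω·-1.276 = -1.371

(1.052, -1.371)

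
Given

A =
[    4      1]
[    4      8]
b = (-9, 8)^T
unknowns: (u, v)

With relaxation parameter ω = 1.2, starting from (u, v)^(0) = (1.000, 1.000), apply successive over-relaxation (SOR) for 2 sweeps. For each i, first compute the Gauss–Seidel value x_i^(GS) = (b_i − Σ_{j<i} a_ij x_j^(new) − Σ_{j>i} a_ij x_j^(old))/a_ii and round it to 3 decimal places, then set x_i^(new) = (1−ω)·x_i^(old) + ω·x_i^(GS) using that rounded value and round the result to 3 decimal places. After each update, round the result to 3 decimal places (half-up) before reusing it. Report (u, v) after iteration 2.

(-2.936, 2.378)

Iteration 1:
  u: GS value = (-9 - (1)·1.000) / (4) = -2.500;  u ← (1−ω)·1.000 + ω·-2.500 = -3.200
  v: GS value = (8 - (4)·-3.200) / (8) = 2.600;  v ← (1−ω)·1.000 + ω·2.600 = 2.920
Iteration 2:
  u: GS value = (-9 - (1)·2.920) / (4) = -2.980;  u ← (1−ω)·-3.200 + ω·-2.980 = -2.936
  v: GS value = (8 - (4)·-2.936) / (8) = 2.468;  v ← (1−ω)·2.920 + ω·2.468 = 2.378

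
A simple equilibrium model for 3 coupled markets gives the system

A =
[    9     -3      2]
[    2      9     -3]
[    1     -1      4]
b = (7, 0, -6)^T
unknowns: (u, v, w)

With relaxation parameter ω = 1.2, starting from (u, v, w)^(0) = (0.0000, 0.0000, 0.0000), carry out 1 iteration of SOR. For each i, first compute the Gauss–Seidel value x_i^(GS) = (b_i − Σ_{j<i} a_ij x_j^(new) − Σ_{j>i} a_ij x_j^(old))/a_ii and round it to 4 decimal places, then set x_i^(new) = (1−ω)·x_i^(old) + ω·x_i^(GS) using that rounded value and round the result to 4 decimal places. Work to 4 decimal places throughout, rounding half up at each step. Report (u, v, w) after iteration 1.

(0.9334, -0.2489, -2.1547)

Iteration 1:
  u: GS value = (7 - (-3)·0.0000 - (2)·0.0000) / (9) = 0.7778;  u ← (1−ω)·0.0000 + ω·0.7778 = 0.9334
  v: GS value = (0 - (2)·0.9334 - (-3)·0.0000) / (9) = -0.2074;  v ← (1−ω)·0.0000 + ω·-0.2074 = -0.2489
  w: GS value = (-6 - (1)·0.9334 - (-1)·-0.2489) / (4) = -1.7956;  w ← (1−ω)·0.0000 + ω·-1.7956 = -2.1547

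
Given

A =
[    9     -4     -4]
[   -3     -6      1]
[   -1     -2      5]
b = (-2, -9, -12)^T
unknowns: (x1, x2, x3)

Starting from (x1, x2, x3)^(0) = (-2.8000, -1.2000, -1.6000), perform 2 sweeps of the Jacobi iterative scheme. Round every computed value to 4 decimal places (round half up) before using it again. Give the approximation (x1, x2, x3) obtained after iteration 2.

(-0.5808, 1.6600, -1.6400)

Iteration 1:
  x1 = (-2 - (-4)·-1.2000 - (-4)·-1.6000) / (9) = -1.4667
  x2 = (-9 - (-3)·-2.8000 - (1)·-1.6000) / (-6) = 2.6333
  x3 = (-12 - (-1)·-2.8000 - (-2)·-1.2000) / (5) = -3.4400
Iteration 2:
  x1 = (-2 - (-4)·2.6333 - (-4)·-3.4400) / (9) = -0.5808
  x2 = (-9 - (-3)·-1.4667 - (1)·-3.4400) / (-6) = 1.6600
  x3 = (-12 - (-1)·-1.4667 - (-2)·2.6333) / (5) = -1.6400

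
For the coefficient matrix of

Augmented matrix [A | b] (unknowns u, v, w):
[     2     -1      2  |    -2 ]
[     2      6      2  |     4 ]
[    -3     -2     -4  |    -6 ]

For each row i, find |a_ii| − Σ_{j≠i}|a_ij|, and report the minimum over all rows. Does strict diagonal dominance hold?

row 1: |2| − (1+2) = -1
row 2: |6| − (2+2) = 2
row 3: |-4| − (3+2) = -1
minimum over rows = -1 → not strictly diagonally dominant

-1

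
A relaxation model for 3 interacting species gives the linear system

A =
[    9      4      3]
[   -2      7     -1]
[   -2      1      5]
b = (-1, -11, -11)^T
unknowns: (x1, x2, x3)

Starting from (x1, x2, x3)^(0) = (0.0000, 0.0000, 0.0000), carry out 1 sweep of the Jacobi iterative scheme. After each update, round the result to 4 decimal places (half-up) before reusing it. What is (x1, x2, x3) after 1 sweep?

(-0.1111, -1.5714, -2.2000)

Iteration 1:
  x1 = (-1 - (4)·0.0000 - (3)·0.0000) / (9) = -0.1111
  x2 = (-11 - (-2)·0.0000 - (-1)·0.0000) / (7) = -1.5714
  x3 = (-11 - (-2)·0.0000 - (1)·0.0000) / (5) = -2.2000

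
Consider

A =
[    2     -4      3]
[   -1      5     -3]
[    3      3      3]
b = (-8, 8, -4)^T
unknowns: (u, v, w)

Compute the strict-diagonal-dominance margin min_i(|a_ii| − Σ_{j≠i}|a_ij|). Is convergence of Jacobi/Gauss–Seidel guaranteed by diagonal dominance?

-5

row 1: |2| − (4+3) = -5
row 2: |5| − (1+3) = 1
row 3: |3| − (3+3) = -3
minimum over rows = -5 → not strictly diagonally dominant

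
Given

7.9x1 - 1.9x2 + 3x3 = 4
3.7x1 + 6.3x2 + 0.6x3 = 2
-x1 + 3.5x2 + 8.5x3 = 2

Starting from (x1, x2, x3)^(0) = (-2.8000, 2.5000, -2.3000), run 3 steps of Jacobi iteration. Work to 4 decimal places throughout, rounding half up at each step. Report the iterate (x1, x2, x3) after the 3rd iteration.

Iteration 1:
  x1 = (4 - (-1.9)·2.5000 - (3)·-2.3000) / (7.9) = 1.9810
  x2 = (2 - (3.7)·-2.8000 - (0.6)·-2.3000) / (6.3) = 2.1810
  x3 = (2 - (-1)·-2.8000 - (3.5)·2.5000) / (8.5) = -1.1235
Iteration 2:
  x1 = (4 - (-1.9)·2.1810 - (3)·-1.1235) / (7.9) = 1.4575
  x2 = (2 - (3.7)·1.9810 - (0.6)·-1.1235) / (6.3) = -0.7390
  x3 = (2 - (-1)·1.9810 - (3.5)·2.1810) / (8.5) = -0.4297
Iteration 3:
  x1 = (4 - (-1.9)·-0.7390 - (3)·-0.4297) / (7.9) = 0.4918
  x2 = (2 - (3.7)·1.4575 - (0.6)·-0.4297) / (6.3) = -0.4976
  x3 = (2 - (-1)·1.4575 - (3.5)·-0.7390) / (8.5) = 0.7111

(0.4918, -0.4976, 0.7111)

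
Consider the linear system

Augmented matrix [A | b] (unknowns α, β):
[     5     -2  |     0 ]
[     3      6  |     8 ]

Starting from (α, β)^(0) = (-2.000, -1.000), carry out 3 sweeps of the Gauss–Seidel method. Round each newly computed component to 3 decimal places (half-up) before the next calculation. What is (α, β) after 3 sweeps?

(0.411, 1.128)

Iteration 1:
  α = (0 - (-2)·-1.000) / (5) = -0.400
  β = (8 - (3)·-0.400) / (6) = 1.533
Iteration 2:
  α = (0 - (-2)·1.533) / (5) = 0.613
  β = (8 - (3)·0.613) / (6) = 1.027
Iteration 3:
  α = (0 - (-2)·1.027) / (5) = 0.411
  β = (8 - (3)·0.411) / (6) = 1.128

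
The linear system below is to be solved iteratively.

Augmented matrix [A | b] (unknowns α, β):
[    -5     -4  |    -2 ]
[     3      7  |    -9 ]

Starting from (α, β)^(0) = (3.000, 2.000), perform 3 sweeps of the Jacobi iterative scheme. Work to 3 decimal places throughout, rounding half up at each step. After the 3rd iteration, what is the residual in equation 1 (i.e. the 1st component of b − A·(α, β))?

-6.271

Iteration 1:
  α = (-2 - (-4)·2.000) / (-5) = -1.200
  β = (-9 - (3)·3.000) / (7) = -2.571
Iteration 2:
  α = (-2 - (-4)·-2.571) / (-5) = 2.457
  β = (-9 - (3)·-1.200) / (7) = -0.771
Iteration 3:
  α = (-2 - (-4)·-0.771) / (-5) = 1.017
  β = (-9 - (3)·2.457) / (7) = -2.339
Residual b − A·x = (-6.271, 4.322)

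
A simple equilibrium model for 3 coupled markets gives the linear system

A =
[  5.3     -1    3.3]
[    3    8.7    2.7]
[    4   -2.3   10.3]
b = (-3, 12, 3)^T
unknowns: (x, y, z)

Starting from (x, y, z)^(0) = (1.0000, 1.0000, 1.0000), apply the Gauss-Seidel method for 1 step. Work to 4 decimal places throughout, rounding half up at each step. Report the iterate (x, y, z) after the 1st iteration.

(-1.0000, 1.4138, 0.9953)

Iteration 1:
  x = (-3 - (-1)·1.0000 - (3.3)·1.0000) / (5.3) = -1.0000
  y = (12 - (3)·-1.0000 - (2.7)·1.0000) / (8.7) = 1.4138
  z = (3 - (4)·-1.0000 - (-2.3)·1.4138) / (10.3) = 0.9953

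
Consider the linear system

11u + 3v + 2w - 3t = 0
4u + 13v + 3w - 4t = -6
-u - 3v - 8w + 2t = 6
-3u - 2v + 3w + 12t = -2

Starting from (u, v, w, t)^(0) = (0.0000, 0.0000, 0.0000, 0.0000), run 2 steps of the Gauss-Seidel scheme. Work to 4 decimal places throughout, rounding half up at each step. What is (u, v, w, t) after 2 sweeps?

Iteration 1:
  u = (0 - (3)·0.0000 - (2)·0.0000 - (-3)·0.0000) / (11) = 0.0000
  v = (-6 - (4)·0.0000 - (3)·0.0000 - (-4)·0.0000) / (13) = -0.4615
  w = (6 - (-1)·0.0000 - (-3)·-0.4615 - (2)·0.0000) / (-8) = -0.5769
  t = (-2 - (-3)·0.0000 - (-2)·-0.4615 - (3)·-0.5769) / (12) = -0.0994
Iteration 2:
  u = (0 - (3)·-0.4615 - (2)·-0.5769 - (-3)·-0.0994) / (11) = 0.2036
  v = (-6 - (4)·0.2036 - (3)·-0.5769 - (-4)·-0.0994) / (13) = -0.4216
  w = (6 - (-1)·0.2036 - (-3)·-0.4216 - (2)·-0.0994) / (-8) = -0.6422
  t = (-2 - (-3)·0.2036 - (-2)·-0.4216 - (3)·-0.6422) / (12) = -0.0255

(0.2036, -0.4216, -0.6422, -0.0255)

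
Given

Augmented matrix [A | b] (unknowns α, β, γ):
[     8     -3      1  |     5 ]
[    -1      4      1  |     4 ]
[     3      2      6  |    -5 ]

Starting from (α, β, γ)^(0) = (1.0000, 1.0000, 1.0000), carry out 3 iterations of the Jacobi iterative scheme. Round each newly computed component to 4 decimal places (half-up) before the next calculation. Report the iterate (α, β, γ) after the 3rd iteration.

Iteration 1:
  α = (5 - (-3)·1.0000 - (1)·1.0000) / (8) = 0.8750
  β = (4 - (-1)·1.0000 - (1)·1.0000) / (4) = 1.0000
  γ = (-5 - (3)·1.0000 - (2)·1.0000) / (6) = -1.6667
Iteration 2:
  α = (5 - (-3)·1.0000 - (1)·-1.6667) / (8) = 1.2083
  β = (4 - (-1)·0.8750 - (1)·-1.6667) / (4) = 1.6354
  γ = (-5 - (3)·0.8750 - (2)·1.0000) / (6) = -1.6042
Iteration 3:
  α = (5 - (-3)·1.6354 - (1)·-1.6042) / (8) = 1.4388
  β = (4 - (-1)·1.2083 - (1)·-1.6042) / (4) = 1.7031
  γ = (-5 - (3)·1.2083 - (2)·1.6354) / (6) = -1.9826

(1.4388, 1.7031, -1.9826)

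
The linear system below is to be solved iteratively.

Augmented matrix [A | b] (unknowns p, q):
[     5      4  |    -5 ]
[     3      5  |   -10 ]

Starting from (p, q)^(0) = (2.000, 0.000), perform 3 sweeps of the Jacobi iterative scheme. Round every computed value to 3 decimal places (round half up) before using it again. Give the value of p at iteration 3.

0.120

Iteration 1:
  p = (-5 - (4)·0.000) / (5) = -1.000
  q = (-10 - (3)·2.000) / (5) = -3.200
Iteration 2:
  p = (-5 - (4)·-3.200) / (5) = 1.560
  q = (-10 - (3)·-1.000) / (5) = -1.400
Iteration 3:
  p = (-5 - (4)·-1.400) / (5) = 0.120
  q = (-10 - (3)·1.560) / (5) = -2.936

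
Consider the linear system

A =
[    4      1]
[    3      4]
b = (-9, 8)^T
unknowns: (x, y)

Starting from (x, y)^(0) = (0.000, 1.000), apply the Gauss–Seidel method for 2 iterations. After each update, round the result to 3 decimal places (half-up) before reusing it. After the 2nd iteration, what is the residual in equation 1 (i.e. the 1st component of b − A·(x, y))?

-0.538

Iteration 1:
  x = (-9 - (1)·1.000) / (4) = -2.500
  y = (8 - (3)·-2.500) / (4) = 3.875
Iteration 2:
  x = (-9 - (1)·3.875) / (4) = -3.219
  y = (8 - (3)·-3.219) / (4) = 4.414
Residual b − A·x = (-0.538, 0.001)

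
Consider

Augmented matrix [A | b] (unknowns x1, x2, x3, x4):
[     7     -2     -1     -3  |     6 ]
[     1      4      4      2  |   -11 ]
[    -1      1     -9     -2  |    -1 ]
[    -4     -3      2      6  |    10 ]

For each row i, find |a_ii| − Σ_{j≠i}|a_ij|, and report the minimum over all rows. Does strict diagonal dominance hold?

-3

row 1: |7| − (2+1+3) = 1
row 2: |4| − (1+4+2) = -3
row 3: |-9| − (1+1+2) = 5
row 4: |6| − (4+3+2) = -3
minimum over rows = -3 → not strictly diagonally dominant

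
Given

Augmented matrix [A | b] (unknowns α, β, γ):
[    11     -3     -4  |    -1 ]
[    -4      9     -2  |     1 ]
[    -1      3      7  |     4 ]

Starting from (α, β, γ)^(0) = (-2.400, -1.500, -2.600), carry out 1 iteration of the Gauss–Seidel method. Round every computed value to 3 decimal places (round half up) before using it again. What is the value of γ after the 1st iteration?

Iteration 1:
  α = (-1 - (-3)·-1.500 - (-4)·-2.600) / (11) = -1.445
  β = (1 - (-4)·-1.445 - (-2)·-2.600) / (9) = -1.109
  γ = (4 - (-1)·-1.445 - (3)·-1.109) / (7) = 0.840

0.840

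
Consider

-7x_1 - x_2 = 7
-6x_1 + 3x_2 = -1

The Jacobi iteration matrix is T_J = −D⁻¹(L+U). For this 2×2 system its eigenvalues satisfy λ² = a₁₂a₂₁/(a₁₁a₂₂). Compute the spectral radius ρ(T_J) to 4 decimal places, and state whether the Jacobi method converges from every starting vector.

0.5345

a₁₂a₂₁/(a₁₁a₂₂) = (-1)·(-6) / ((-7)·(3)) = -0.285714
ρ = √|-0.285714| = √0.285714 = 0.5345
ρ < 1, so Jacobi converges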